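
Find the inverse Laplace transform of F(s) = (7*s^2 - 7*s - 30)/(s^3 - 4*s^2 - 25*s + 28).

4*exp(7*t) + exp(t) + 2*exp(-4*t)

Factor the denominator: s^3 - 4*s^2 - 25*s + 28 = (s - 7)*(s - 1)*(s + 4).
Partial fraction decomposition gives [1/(s - 1)] + [2/(s + 4)] + [4/(s - 7)].
Invert each term: 1/(s - 1) ↔ e^(t); 2/(s + 4) ↔ 2e^(-4t); 4/(s - 7) ↔ 4e^(7t).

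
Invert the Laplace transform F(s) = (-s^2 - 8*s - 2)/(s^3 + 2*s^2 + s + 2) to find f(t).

f(t) = -2*sin(t) - 3*cos(t) + 2*exp(-2*t)

Factor the denominator: s^3 + 2*s^2 + s + 2 = (s + 2)*(s^2 + 1).
Partial fraction decomposition gives [2/(s + 2)] + [-3*s/(s^2 + 1)] + [-2/(s^2 + 1)].
Invert each term: 2/(s + 2) ↔ 2e^(-2t); -3·s/(s^2 + 1) ↔ -3cos(t); -2·1/(s^2 + 1) ↔ -2sin(t).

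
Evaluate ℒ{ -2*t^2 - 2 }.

-2/s - 4/s^3

By linearity of the Laplace transform, transform each term separately.
(-2)·[L{t^2} = 2!/s^3 = 2/s^3]; L{-2} = -2/s.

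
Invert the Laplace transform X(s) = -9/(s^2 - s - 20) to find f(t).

Factor the denominator: s^2 - s - 20 = (s - 5)*(s + 4).
Partial fraction decomposition gives [-1/(s - 5)] + [1/(s + 4)].
Invert each term: -1/(s - 5) ↔ -e^(5t); 1/(s + 4) ↔ e^(-4t).

f(t) = -exp(5*t) + exp(-4*t)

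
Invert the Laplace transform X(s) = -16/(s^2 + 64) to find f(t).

Since L{sin(8t)} = 8/(s^2 + 64), the inverse is sin(8*t), scaled by -2.

f(t) = -2*sin(8*t)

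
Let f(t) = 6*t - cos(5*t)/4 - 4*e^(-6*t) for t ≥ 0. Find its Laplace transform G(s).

The transform is linear, so treat each term independently.
(-4)·[L{e^(-6t)} = 1/(s + 6)]; (-1/4)·[L{cos(5t)} = s/(s^2 + 25)]; (6)·[L{t} = 1!/s^2 = 1/s^2].

G(s) = -s/(4*(s^2 + 25)) - 4/(s + 6) + 6/s^2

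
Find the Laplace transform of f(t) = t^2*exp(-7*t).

2/(s + 7)^3

L{e^(-7t)} = 1/(s + 7).
Then apply L{t^2·g(t)} = (-1)^2 d^2/ds^2[G(s)] with G(s) = 1/(s + 7):
differentiating 2 times and applying the sign gives 2/(s + 7)^3.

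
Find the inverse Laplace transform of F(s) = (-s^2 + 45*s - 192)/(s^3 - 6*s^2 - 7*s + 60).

Factor the denominator: s^3 - 6*s^2 - 7*s + 60 = (s - 5)*(s - 4)*(s + 3).
Partial fraction decomposition gives [1/(s - 5)] + [-6/(s + 3)] + [4/(s - 4)].
Invert each term: 1/(s - 5) ↔ e^(5t); -6/(s + 3) ↔ -6e^(-3t); 4/(s - 4) ↔ 4e^(4t).

exp(5*t) + 4*exp(4*t) - 6*exp(-3*t)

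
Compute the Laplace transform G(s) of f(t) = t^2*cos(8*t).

L{cos(8t)} = s/(s^2 + 64).
Then apply L{t^2·g(t)} = (-1)^2 d^2/ds^2[H(s)] with H(s) = s/(s^2 + 64):
differentiating 2 times and applying the sign gives 2*s*(s^2 - 192)/(s^2 + 64)^3.

G(s) = 2*s*(s^2 - 192)/(s^2 + 64)^3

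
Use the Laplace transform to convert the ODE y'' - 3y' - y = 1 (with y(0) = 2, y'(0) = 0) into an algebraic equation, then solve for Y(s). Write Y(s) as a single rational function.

Y(s) = (2*s^2 - 6*s + 1)/(s^3 - 3*s^2 - s)

Take the Laplace transform of both sides.
Using L{y''} = s^2 Y - s·y(0) - y'(0) and L{y'} = sY - y(0), with y(0) = 2, y'(0) = 0, the left side becomes (s^2 - 3*s - 1)Y - (2*s - 6).
The right side is L{1} = 1/s.
So (s^2 - 3*s - 1)Y = 1/s + (2*s - 6).
Divide through and combine into a single rational function.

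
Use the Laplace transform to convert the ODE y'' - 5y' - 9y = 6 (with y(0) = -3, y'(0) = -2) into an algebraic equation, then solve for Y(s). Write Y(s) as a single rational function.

Take the Laplace transform of both sides.
The derivative rules (L{y''} = s^2 Y - s·y(0) - y'(0) and L{y'} = sY - y(0), with y(0) = -3, y'(0) = -2) turn the left side into (s^2 - 5*s - 9)Y - (-3*s + 13).
The right side is L{6} = 6/s.
So (s^2 - 5*s - 9)Y = 6/s + (-3*s + 13).
Divide through and combine into a single rational function.

Y(s) = (-3*s^2 + 13*s + 6)/(s^3 - 5*s^2 - 9*s)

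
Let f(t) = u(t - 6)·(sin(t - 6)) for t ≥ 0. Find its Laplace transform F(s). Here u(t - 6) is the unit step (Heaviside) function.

By the second shifting theorem, L{u(t - c)·g(t - c)} = e^(-cs)·G(s) with c = 6 and G(s) = L{g(t)}.
L{sin(t)} = 1/(s^2 + 1).

F(s) = exp(-6*s)/(s^2 + 1)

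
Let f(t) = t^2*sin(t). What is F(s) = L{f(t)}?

L{sin(t)} = 1/(s^2 + 1).
Then apply L{t^2·g(t)} = (-1)^2 d^2/ds^2[G(s)] with G(s) = 1/(s^2 + 1):
differentiating 2 times and applying the sign gives 2*(3*s^2 - 1)/(s^2 + 1)^3.

F(s) = 2*(3*s^2 - 1)/(s^2 + 1)^3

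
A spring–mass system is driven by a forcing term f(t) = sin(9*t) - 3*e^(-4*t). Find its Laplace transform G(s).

Apply the Laplace transform termwise.
(-3)·[L{e^(-4t)} = 1/(s + 4)]; L{sin(9t)} = 9/(s^2 + 81).

G(s) = 9/(s^2 + 81) - 3/(s + 4)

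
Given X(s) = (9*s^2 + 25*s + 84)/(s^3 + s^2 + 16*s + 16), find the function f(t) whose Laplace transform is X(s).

Factor the denominator: s^3 + s^2 + 16*s + 16 = (s + 1)*(s^2 + 16).
Partial fraction decomposition gives [4/(s + 1)] + [5*s/(s^2 + 16)] + [20/(s^2 + 16)].
Invert each term: 4/(s + 1) ↔ 4e^(-t); 5·s/(s^2 + 16) ↔ 5cos(4t); 5·4/(s^2 + 16) ↔ 5sin(4t).

f(t) = 5*sin(4*t) + 5*cos(4*t) + 4*exp(-t)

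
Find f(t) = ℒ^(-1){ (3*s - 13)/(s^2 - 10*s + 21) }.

Factor the denominator: s^2 - 10*s + 21 = (s - 7)*(s - 3).
Partial fraction decomposition gives [1/(s - 3)] + [2/(s - 7)].
Invert each term: 1/(s - 3) ↔ e^(3t); 2/(s - 7) ↔ 2e^(7t).

f(t) = 2*exp(7*t) + exp(3*t)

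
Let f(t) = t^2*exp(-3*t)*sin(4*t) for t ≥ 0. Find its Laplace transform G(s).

L{sin(4t)} = 4/(s^2 + 16).
Multiplying by e^(-3t) shifts s → s + 3, so L{exp(-3*t)*sin(4*t)} = 4/((s + 3)^2 + 16).
Then apply L{t^2·g(t)} = (-1)^2 d^2/ds^2[H(s)] with H(s) = 4/((s + 3)^2 + 16):
differentiating 2 times and applying the sign gives 8*(3*s^2 + 18*s + 11)/(s^2 + 6*s + 25)^3.

G(s) = 8*(3*s^2 + 18*s + 11)/(s^2 + 6*s + 25)^3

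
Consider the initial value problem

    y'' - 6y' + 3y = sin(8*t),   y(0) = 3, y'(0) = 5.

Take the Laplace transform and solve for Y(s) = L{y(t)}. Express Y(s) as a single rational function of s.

Laplace-transform each side.
With L{y''} = s^2 Y - s·y(0) - y'(0) and L{y'} = sY - y(0), with y(0) = 3, y'(0) = 5: the LHS transforms to (s^2 - 6*s + 3)Y - (3*s - 13).
The right side is L{sin(8*t)} = 8/(s^2 + 64).
So (s^2 - 6*s + 3)Y = 8/(s^2 + 64) + (3*s - 13).
Divide through and combine into a single rational function.

Y(s) = (3*s^3 - 13*s^2 + 192*s - 824)/(s^4 - 6*s^3 + 67*s^2 - 384*s + 192)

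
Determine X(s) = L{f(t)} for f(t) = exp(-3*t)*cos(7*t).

L{cos(7t)} = s/(s^2 + 49).
By the first shifting theorem, multiplying by e^(-3t) replaces s with s + 3.

X(s) = (s + 3)/((s + 3)^2 + 49)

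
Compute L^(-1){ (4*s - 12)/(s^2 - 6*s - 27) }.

4*exp(3*t)*cosh(6*t)

Rewrite the denominator: s^2 - 6*s - 27 = (s - 3)^2 - 36.
The form in (s - 3) signals a first-shifting-theorem factor e^(3t).
Since L{cosh(6t)} = s/(s^2 - 36), the inverse is e^(3*t)*cosh(6*t), scaled by 4.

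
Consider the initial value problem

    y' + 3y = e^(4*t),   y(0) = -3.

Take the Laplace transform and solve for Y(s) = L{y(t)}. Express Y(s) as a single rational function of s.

Y(s) = (-3*s + 13)/(s^2 - s - 12)

Laplace-transform each side.
Using L{y'} = sY - y(0) = sY - (-3), the left side becomes (s + 3)Y - (-3).
The right side is L{e^(4*t)} = 1/(s - 4).
So (s + 3)Y = 1/(s - 4) + (-3).
Isolate Y and clear denominators.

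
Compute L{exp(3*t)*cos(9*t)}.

L{cos(9t)} = s/(s^2 + 81).
By the first shifting theorem, multiplying by e^(3t) replaces s with s - 3.

(s - 3)/((s - 3)^2 + 81)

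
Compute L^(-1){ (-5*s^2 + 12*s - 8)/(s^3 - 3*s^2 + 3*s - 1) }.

Factor the denominator: s^3 - 3*s^2 + 3*s - 1 = (s - 1)^3.
Partial fraction decomposition gives [-5/(s - 1)] + [2/(s - 1)^2] + [-1/(s - 1)^3].
Invert each term: -5/(s - 1) ↔ -5e^(t); 2/(s - 1)^2 ↔ 2t·e^(t); -1/(s - 1)^3 ↔ (-1/2)t^2·e^(t).

-t^2*exp(t)/2 + 2*t*exp(t) - 5*exp(t)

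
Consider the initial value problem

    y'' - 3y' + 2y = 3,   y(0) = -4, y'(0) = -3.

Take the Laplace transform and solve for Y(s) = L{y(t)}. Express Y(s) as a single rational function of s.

Laplace-transform each side.
The derivative rules (L{y''} = s^2 Y - s·y(0) - y'(0) and L{y'} = sY - y(0), with y(0) = -4, y'(0) = -3) turn the left side into (s^2 - 3*s + 2)Y - (-4*s + 9).
The right side is L{3} = 3/s.
So (s^2 - 3*s + 2)Y = 3/s + (-4*s + 9).
Divide through and combine into a single rational function.

Y(s) = (-4*s^2 + 9*s + 3)/(s^3 - 3*s^2 + 2*s)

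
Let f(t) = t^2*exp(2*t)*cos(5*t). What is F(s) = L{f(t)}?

F(s) = 2*(s - 2)*(s^2 - 4*s - 71)/(s^2 - 4*s + 29)^3

L{cos(5t)} = s/(s^2 + 25).
Multiplying by e^(2t) shifts s → s - 2, so L{exp(2*t)*cos(5*t)} = (s - 2)/((s - 2)^2 + 25).
Then apply L{t^2·g(t)} = (-1)^2 d^2/ds^2[G(s)] with G(s) = (s - 2)/((s - 2)^2 + 25):
differentiating 2 times and applying the sign gives 2*(s - 2)*(s^2 - 4*s - 71)/(s^2 - 4*s + 29)^3.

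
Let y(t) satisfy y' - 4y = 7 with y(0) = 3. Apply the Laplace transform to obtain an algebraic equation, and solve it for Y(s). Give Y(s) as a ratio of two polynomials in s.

Y(s) = (3*s + 7)/(s^2 - 4*s)

Apply the Laplace transform to the equation.
With L{y'} = sY - y(0) = sY - 3: the LHS transforms to (s - 4)Y - (3).
The right side is L{7} = 7/s.
So (s - 4)Y = 7/s + (3).
Solve for Y(s) and write it as one ratio of polynomials.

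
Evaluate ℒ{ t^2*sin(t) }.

L{sin(t)} = 1/(s^2 + 1).
Then apply L{t^2·g(t)} = (-1)^2 d^2/ds^2[G(s)] with G(s) = 1/(s^2 + 1):
differentiating 2 times and applying the sign gives 2*(3*s^2 - 1)/(s^2 + 1)^3.

2*(3*s^2 - 1)/(s^2 + 1)^3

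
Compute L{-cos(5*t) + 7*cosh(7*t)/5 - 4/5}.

-s/(s^2 + 25) + 7*s/(5*(s^2 - 49)) - 4/(5*s)

By linearity of the Laplace transform, transform each term separately.
(7/5)·[L{cosh(7t)} = s/(s^2 - 49)]; (-1)·[L{cos(5t)} = s/(s^2 + 25)]; L{-4/5} = (-4/5)/s.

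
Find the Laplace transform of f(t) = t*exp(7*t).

(s - 7)^(-2)

L{e^(7t)} = 1/(s - 7).
Then apply L{t·g(t)} = -d/ds[G(s)] with G(s) = 1/(s - 7):
differentiating 1 time and applying the sign gives (s - 7)^(-2).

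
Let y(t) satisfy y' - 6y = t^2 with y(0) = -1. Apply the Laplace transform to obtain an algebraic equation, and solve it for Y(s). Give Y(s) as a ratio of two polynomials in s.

Apply the Laplace transform to the equation.
The derivative rules (L{y'} = sY - y(0) = sY - (-1)) turn the left side into (s - 6)Y - (-1).
The right side is L{t^2} = 2/s^3.
So (s - 6)Y = 2/s^3 + (-1).
Divide through and combine into a single rational function.

Y(s) = (-s^3 + 2)/(s^4 - 6*s^3)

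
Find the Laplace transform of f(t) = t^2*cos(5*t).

L{cos(5t)} = s/(s^2 + 25).
Then apply L{t^2·g(t)} = (-1)^2 d^2/ds^2[G(s)] with G(s) = s/(s^2 + 25):
differentiating 2 times and applying the sign gives 2*s*(s^2 - 75)/(s^2 + 25)^3.

2*s*(s^2 - 75)/(s^2 + 25)^3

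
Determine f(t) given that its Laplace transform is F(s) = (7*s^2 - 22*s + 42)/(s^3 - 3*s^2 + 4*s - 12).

f(t) = 3*exp(3*t) - 5*sin(2*t) + 4*cos(2*t)

Factor the denominator: s^3 - 3*s^2 + 4*s - 12 = (s - 3)*(s^2 + 4).
Partial fraction decomposition gives [3/(s - 3)] + [4*s/(s^2 + 4)] + [-10/(s^2 + 4)].
Invert each term: 3/(s - 3) ↔ 3e^(3t); 4·s/(s^2 + 4) ↔ 4cos(2t); -5·2/(s^2 + 4) ↔ -5sin(2t).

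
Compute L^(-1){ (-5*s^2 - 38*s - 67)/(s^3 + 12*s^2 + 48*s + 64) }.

5*t^2*exp(-4*t)/2 + 2*t*exp(-4*t) - 5*exp(-4*t)

Factor the denominator: s^3 + 12*s^2 + 48*s + 64 = (s + 4)^3.
Partial fraction decomposition gives [-5/(s + 4)] + [2/(s + 4)^2] + [5/(s + 4)^3].
Invert each term: -5/(s + 4) ↔ -5e^(-4t); 2/(s + 4)^2 ↔ 2t·e^(-4t); 5/(s + 4)^3 ↔ (5/2)t^2·e^(-4t).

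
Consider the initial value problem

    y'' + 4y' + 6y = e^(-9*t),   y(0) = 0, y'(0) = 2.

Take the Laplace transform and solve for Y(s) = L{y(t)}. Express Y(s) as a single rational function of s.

Y(s) = (2*s + 19)/(s^3 + 13*s^2 + 42*s + 54)

Apply the Laplace transform to the equation.
The derivative rules (L{y''} = s^2 Y - s·y(0) - y'(0) and L{y'} = sY - y(0), with y(0) = 0, y'(0) = 2) turn the left side into (s^2 + 4*s + 6)Y - (2).
The right side is L{e^(-9*t)} = 1/(s + 9).
So (s^2 + 4*s + 6)Y = 1/(s + 9) + (2).
Isolate Y and clear denominators.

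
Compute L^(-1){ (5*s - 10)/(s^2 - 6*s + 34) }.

Complete the square in the denominator: s^2 - 6*s + 34 = (s - 3)^2 + 5^2.
Split the numerator to match: 5*s - 10 = 5·(s - 3) + 1·5.
Invert each term: 5·(s - 3)/((s - 3)^2 + 25) ↔ 5e^(3t)cos(5t); 1·5/((s - 3)^2 + 25) ↔ e^(3t)sin(5t).

exp(3*t)*sin(5*t) + 5*exp(3*t)*cos(5*t)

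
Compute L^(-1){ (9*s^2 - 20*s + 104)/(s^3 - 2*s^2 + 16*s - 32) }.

Factor the denominator: s^3 - 2*s^2 + 16*s - 32 = (s - 2)*(s^2 + 16).
Partial fraction decomposition gives [5/(s - 2)] + [4*s/(s^2 + 16)] + [-12/(s^2 + 16)].
Invert each term: 5/(s - 2) ↔ 5e^(2t); 4·s/(s^2 + 16) ↔ 4cos(4t); -3·4/(s^2 + 16) ↔ -3sin(4t).

5*exp(2*t) - 3*sin(4*t) + 4*cos(4*t)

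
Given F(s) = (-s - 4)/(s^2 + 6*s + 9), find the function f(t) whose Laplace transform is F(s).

f(t) = -t*exp(-3*t) - exp(-3*t)

Factor the denominator: s^2 + 6*s + 9 = (s + 3)^2.
Partial fraction decomposition gives [-1/(s + 3)] + [-1/(s + 3)^2].
Invert each term: -1/(s + 3) ↔ -e^(-3t); -1/(s + 3)^2 ↔ -t·e^(-3t).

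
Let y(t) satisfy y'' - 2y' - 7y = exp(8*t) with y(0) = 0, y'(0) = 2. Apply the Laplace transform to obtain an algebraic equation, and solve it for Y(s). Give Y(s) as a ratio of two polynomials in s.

Laplace-transform each side.
Using L{y''} = s^2 Y - s·y(0) - y'(0) and L{y'} = sY - y(0), with y(0) = 0, y'(0) = 2, the left side becomes (s^2 - 2*s - 7)Y - (2).
The right side is L{exp(8*t)} = 1/(s - 8).
So (s^2 - 2*s - 7)Y = 1/(s - 8) + (2).
Divide through and combine into a single rational function.

Y(s) = (2*s - 15)/(s^3 - 10*s^2 + 9*s + 56)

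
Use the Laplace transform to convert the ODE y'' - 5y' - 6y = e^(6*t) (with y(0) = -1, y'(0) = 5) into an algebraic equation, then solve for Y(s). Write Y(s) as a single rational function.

Transform both sides with L{·}.
The derivative rules (L{y''} = s^2 Y - s·y(0) - y'(0) and L{y'} = sY - y(0), with y(0) = -1, y'(0) = 5) turn the left side into (s^2 - 5*s - 6)Y - (-s + 10).
The right side is L{e^(6*t)} = 1/(s - 6).
So (s^2 - 5*s - 6)Y = 1/(s - 6) + (-s + 10).
Solve for Y(s) and write it as one ratio of polynomials.

Y(s) = (-s^2 + 16*s - 59)/(s^3 - 11*s^2 + 24*s + 36)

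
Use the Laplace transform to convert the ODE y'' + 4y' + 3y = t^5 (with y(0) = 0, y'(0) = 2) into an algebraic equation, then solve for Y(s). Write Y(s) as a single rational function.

Y(s) = (2*s^6 + 120)/(s^8 + 4*s^7 + 3*s^6)

Laplace-transform each side.
Using L{y''} = s^2 Y - s·y(0) - y'(0) and L{y'} = sY - y(0), with y(0) = 0, y'(0) = 2, the left side becomes (s^2 + 4*s + 3)Y - (2).
The right side is L{t^5} = 120/s^6.
So (s^2 + 4*s + 3)Y = 120/s^6 + (2).
Divide through and combine into a single rational function.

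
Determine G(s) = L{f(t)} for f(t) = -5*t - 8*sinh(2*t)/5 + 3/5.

Apply the Laplace transform termwise.
L{3/5} = (3/5)/s; (-8/5)·[L{sinh(2t)} = 2/(s^2 - 4)]; (-5)·[L{t} = 1!/s^2 = 1/s^2].

G(s) = -16/(5*(s^2 - 4)) + 3/(5*s) - 5/s^2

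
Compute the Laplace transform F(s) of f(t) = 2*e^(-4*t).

F(s) = 2/(s + 4)

L{2} = 2/s.
By the first shifting theorem, multiplying by e^(-4t) replaces s with s + 4.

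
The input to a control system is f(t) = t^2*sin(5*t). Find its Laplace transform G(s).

L{sin(5t)} = 5/(s^2 + 25).
Then apply L{t^2·g(t)} = (-1)^2 d^2/ds^2[H(s)] with H(s) = 5/(s^2 + 25):
differentiating 2 times and applying the sign gives 10*(3*s^2 - 25)/(s^2 + 25)^3.

G(s) = 10*(3*s^2 - 25)/(s^2 + 25)^3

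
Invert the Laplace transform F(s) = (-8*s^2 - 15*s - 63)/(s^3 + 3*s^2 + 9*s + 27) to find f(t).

f(t) = -2*sin(3*t) - 3*cos(3*t) - 5*exp(-3*t)

Factor the denominator: s^3 + 3*s^2 + 9*s + 27 = (s + 3)*(s^2 + 9).
Partial fraction decomposition gives [-5/(s + 3)] + [-3*s/(s^2 + 9)] + [-6/(s^2 + 9)].
Invert each term: -5/(s + 3) ↔ -5e^(-3t); -3·s/(s^2 + 9) ↔ -3cos(3t); -2·3/(s^2 + 9) ↔ -2sin(3t).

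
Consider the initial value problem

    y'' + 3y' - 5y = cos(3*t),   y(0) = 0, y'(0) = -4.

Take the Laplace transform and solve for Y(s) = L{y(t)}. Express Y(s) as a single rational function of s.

Y(s) = (-4*s^2 + s - 36)/(s^4 + 3*s^3 + 4*s^2 + 27*s - 45)

Apply the Laplace transform to the equation.
With L{y''} = s^2 Y - s·y(0) - y'(0) and L{y'} = sY - y(0), with y(0) = 0, y'(0) = -4: the LHS transforms to (s^2 + 3*s - 5)Y - (-4).
The right side is L{cos(3*t)} = s/(s^2 + 9).
So (s^2 + 3*s - 5)Y = s/(s^2 + 9) + (-4).
Solve for Y(s) and write it as one ratio of polynomials.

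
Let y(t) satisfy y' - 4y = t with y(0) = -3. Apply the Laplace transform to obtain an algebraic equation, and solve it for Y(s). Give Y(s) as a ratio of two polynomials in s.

Apply the Laplace transform to the equation.
With L{y'} = sY - y(0) = sY - (-3): the LHS transforms to (s - 4)Y - (-3).
The right side is L{t} = s^(-2).
So (s - 4)Y = s^(-2) + (-3).
Isolate Y and clear denominators.

Y(s) = (-3*s^2 + 1)/(s^3 - 4*s^2)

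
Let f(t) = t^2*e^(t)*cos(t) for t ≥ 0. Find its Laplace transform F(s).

F(s) = 2*(s - 1)*(s^2 - 2*s - 2)/(s^2 - 2*s + 2)^3

L{cos(t)} = s/(s^2 + 1).
Multiplying by e^(t) shifts s → s - 1, so L{e^(t)*cos(t)} = (s - 1)/((s - 1)^2 + 1).
Then apply L{t^2·g(t)} = (-1)^2 d^2/ds^2[G(s)] with G(s) = (s - 1)/((s - 1)^2 + 1):
differentiating 2 times and applying the sign gives 2*(s - 1)*(s^2 - 2*s - 2)/(s^2 - 2*s + 2)^3.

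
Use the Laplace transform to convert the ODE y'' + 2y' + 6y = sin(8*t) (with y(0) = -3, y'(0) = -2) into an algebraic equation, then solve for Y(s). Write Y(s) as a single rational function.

Y(s) = (-3*s^3 - 8*s^2 - 192*s - 504)/(s^4 + 2*s^3 + 70*s^2 + 128*s + 384)

Take the Laplace transform of both sides.
Using L{y''} = s^2 Y - s·y(0) - y'(0) and L{y'} = sY - y(0), with y(0) = -3, y'(0) = -2, the left side becomes (s^2 + 2*s + 6)Y - (-3*s - 8).
The right side is L{sin(8*t)} = 8/(s^2 + 64).
So (s^2 + 2*s + 6)Y = 8/(s^2 + 64) + (-3*s - 8).
Solve for Y(s) and write it as one ratio of polynomials.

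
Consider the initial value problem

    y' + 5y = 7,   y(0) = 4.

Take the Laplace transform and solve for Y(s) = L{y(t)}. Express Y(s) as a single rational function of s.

Take the Laplace transform of both sides.
With L{y'} = sY - y(0) = sY - 4: the LHS transforms to (s + 5)Y - (4).
The right side is L{7} = 7/s.
So (s + 5)Y = 7/s + (4).
Solve for Y(s) and write it as one ratio of polynomials.

Y(s) = (4*s + 7)/(s^2 + 5*s)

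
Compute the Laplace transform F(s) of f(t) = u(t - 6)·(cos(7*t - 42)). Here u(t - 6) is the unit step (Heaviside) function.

By the second shifting theorem, L{u(t - c)·g(t - c)} = e^(-cs)·G(s) with c = 6 and G(s) = L{g(t)}.
L{cos(7t)} = s/(s^2 + 49).

F(s) = s*exp(-6*s)/(s^2 + 49)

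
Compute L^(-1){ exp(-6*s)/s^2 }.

Heaviside(t - 6)*(t - 6)

The factor e^(-6s) signals a time shift by c = 6 (second shifting theorem).
L{t} = 1!/s^2 = 1/s^2, so L^-1{s^(-2)} = t.
Hence the inverse is u(t - 6) times that function evaluated at t - 6.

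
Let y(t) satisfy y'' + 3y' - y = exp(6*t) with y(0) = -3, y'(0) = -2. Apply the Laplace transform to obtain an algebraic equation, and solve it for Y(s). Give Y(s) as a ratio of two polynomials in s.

Apply the Laplace transform to the equation.
Using L{y''} = s^2 Y - s·y(0) - y'(0) and L{y'} = sY - y(0), with y(0) = -3, y'(0) = -2, the left side becomes (s^2 + 3*s - 1)Y - (-3*s - 11).
The right side is L{exp(6*t)} = 1/(s - 6).
So (s^2 + 3*s - 1)Y = 1/(s - 6) + (-3*s - 11).
Isolate Y and clear denominators.

Y(s) = (-3*s^2 + 7*s + 67)/(s^3 - 3*s^2 - 19*s + 6)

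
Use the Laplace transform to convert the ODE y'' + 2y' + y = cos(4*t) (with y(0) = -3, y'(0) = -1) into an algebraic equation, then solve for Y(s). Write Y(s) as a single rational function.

Y(s) = (-3*s^3 - 7*s^2 - 47*s - 112)/(s^4 + 2*s^3 + 17*s^2 + 32*s + 16)

Laplace-transform each side.
Using L{y''} = s^2 Y - s·y(0) - y'(0) and L{y'} = sY - y(0), with y(0) = -3, y'(0) = -1, the left side becomes (s^2 + 2*s + 1)Y - (-3*s - 7).
The right side is L{cos(4*t)} = s/(s^2 + 16).
So (s^2 + 2*s + 1)Y = s/(s^2 + 16) + (-3*s - 7).
Isolate Y and clear denominators.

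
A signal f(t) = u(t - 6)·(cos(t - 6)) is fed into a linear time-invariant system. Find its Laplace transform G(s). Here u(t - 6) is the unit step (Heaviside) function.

By the second shifting theorem, L{u(t - c)·g(t - c)} = e^(-cs)·H(s) with c = 6 and H(s) = L{g(t)}.
L{cos(t)} = s/(s^2 + 1).

G(s) = s*exp(-6*s)/(s^2 + 1)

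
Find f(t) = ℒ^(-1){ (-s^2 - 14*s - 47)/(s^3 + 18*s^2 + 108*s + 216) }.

Factor the denominator: s^3 + 18*s^2 + 108*s + 216 = (s + 6)^3.
Partial fraction decomposition gives [-1/(s + 6)] + [-2/(s + 6)^2] + [(s + 6)^(-3)].
Invert each term: -1/(s + 6) ↔ -e^(-6t); -2/(s + 6)^2 ↔ -2t·e^(-6t); 1/(s + 6)^3 ↔ (1/2)t^2·e^(-6t).

f(t) = t^2*exp(-6*t)/2 - 2*t*exp(-6*t) - exp(-6*t)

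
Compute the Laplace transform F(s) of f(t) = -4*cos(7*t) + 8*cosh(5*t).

Apply the Laplace transform termwise.
(8)·[L{cosh(5t)} = s/(s^2 - 25)]; (-4)·[L{cos(7t)} = s/(s^2 + 49)].

F(s) = -4*s/(s^2 + 49) + 8*s/(s^2 - 25)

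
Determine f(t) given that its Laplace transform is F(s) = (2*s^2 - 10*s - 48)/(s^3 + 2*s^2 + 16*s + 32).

f(t) = -4*sin(4*t) + 3*cos(4*t) - exp(-2*t)

Factor the denominator: s^3 + 2*s^2 + 16*s + 32 = (s + 2)*(s^2 + 16).
Partial fraction decomposition gives [-1/(s + 2)] + [3*s/(s^2 + 16)] + [-16/(s^2 + 16)].
Invert each term: -1/(s + 2) ↔ -e^(-2t); 3·s/(s^2 + 16) ↔ 3cos(4t); -4·4/(s^2 + 16) ↔ -4sin(4t).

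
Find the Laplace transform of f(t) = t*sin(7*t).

14*s/(s^2 + 49)^2

L{sin(7t)} = 7/(s^2 + 49).
Then apply L{t·g(t)} = -d/ds[H(s)] with H(s) = 7/(s^2 + 49):
differentiating 1 time and applying the sign gives 14*s/(s^2 + 49)^2.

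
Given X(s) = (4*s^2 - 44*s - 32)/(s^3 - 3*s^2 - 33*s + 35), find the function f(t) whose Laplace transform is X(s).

f(t) = -2*exp(7*t) + 2*exp(t) + 4*exp(-5*t)

Factor the denominator: s^3 - 3*s^2 - 33*s + 35 = (s - 7)*(s - 1)*(s + 5).
Partial fraction decomposition gives [4/(s + 5)] + [-2/(s - 7)] + [2/(s - 1)].
Invert each term: 4/(s + 5) ↔ 4e^(-5t); -2/(s - 7) ↔ -2e^(7t); 2/(s - 1) ↔ 2e^(t).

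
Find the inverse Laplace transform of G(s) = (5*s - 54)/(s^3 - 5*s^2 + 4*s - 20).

Factor the denominator: s^3 - 5*s^2 + 4*s - 20 = (s - 5)*(s^2 + 4).
Partial fraction decomposition gives [-1/(s - 5)] + [s/(s^2 + 4)] + [10/(s^2 + 4)].
Invert each term: -1/(s - 5) ↔ -e^(5t); 1·s/(s^2 + 4) ↔ cos(2t); 5·2/(s^2 + 4) ↔ 5sin(2t).

-exp(5*t) + 5*sin(2*t) + cos(2*t)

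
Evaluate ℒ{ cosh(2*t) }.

s/(s^2 - 4)

L{cosh(2t)} = s/(s^2 - 4).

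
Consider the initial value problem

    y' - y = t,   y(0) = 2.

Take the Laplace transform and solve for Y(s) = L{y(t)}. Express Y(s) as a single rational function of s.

Apply the Laplace transform to the equation.
The derivative rules (L{y'} = sY - y(0) = sY - 2) turn the left side into (s - 1)Y - (2).
The right side is L{t} = s^(-2).
So (s - 1)Y = s^(-2) + (2).
Divide through and combine into a single rational function.

Y(s) = (2*s^2 + 1)/(s^3 - s^2)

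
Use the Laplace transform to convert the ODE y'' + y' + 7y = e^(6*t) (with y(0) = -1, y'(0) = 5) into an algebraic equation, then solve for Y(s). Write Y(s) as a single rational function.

Transform both sides with L{·}.
The derivative rules (L{y''} = s^2 Y - s·y(0) - y'(0) and L{y'} = sY - y(0), with y(0) = -1, y'(0) = 5) turn the left side into (s^2 + s + 7)Y - (-s + 4).
The right side is L{e^(6*t)} = 1/(s - 6).
So (s^2 + s + 7)Y = 1/(s - 6) + (-s + 4).
Solve for Y(s) and write it as one ratio of polynomials.

Y(s) = (-s^2 + 10*s - 23)/(s^3 - 5*s^2 + s - 42)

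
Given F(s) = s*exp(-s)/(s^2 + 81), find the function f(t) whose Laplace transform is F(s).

The factor e^(-s) signals a time shift by c = 1 (second shifting theorem).
L{cos(9t)} = s/(s^2 + 81), so L^-1{s/(s^2 + 81)} = cos(9*t).
Hence the inverse is u(t - 1) times that function evaluated at t - 1.

f(t) = Heaviside(t - 1)*(cos(9*t - 9))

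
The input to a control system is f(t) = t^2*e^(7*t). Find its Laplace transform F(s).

L{e^(7t)} = 1/(s - 7).
Then apply L{t^2·g(t)} = (-1)^2 d^2/ds^2[G(s)] with G(s) = 1/(s - 7):
differentiating 2 times and applying the sign gives 2/(s - 7)^3.

F(s) = 2/(s - 7)^3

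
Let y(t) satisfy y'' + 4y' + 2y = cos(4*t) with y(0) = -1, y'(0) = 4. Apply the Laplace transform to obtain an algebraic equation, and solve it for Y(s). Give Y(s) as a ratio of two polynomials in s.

Apply the Laplace transform to the equation.
With L{y''} = s^2 Y - s·y(0) - y'(0) and L{y'} = sY - y(0), with y(0) = -1, y'(0) = 4: the LHS transforms to (s^2 + 4*s + 2)Y - (-s).
The right side is L{cos(4*t)} = s/(s^2 + 16).
So (s^2 + 4*s + 2)Y = s/(s^2 + 16) + (-s).
Isolate Y and clear denominators.

Y(s) = (-s^3 - 15*s)/(s^4 + 4*s^3 + 18*s^2 + 64*s + 32)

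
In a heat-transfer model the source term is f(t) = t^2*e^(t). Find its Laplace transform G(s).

G(s) = 2/(s - 1)^3

L{e^(t)} = 1/(s - 1).
Then apply L{t^2·g(t)} = (-1)^2 d^2/ds^2[H(s)] with H(s) = 1/(s - 1):
differentiating 2 times and applying the sign gives 2/(s - 1)^3.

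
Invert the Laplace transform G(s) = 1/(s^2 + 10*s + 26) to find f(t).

Rewrite the denominator: s^2 + 10*s + 26 = (s + 5)^2 + 1.
The form in (s + 5) signals a first-shifting-theorem factor e^(-5t).
Since L{sin(t)} = 1/(s^2 + 1), the inverse is exp(-5*t)*sin(t).

f(t) = exp(-5*t)*sin(t)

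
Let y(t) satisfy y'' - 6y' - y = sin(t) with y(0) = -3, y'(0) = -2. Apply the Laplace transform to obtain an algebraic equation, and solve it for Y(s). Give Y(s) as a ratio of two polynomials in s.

Y(s) = (-3*s^3 + 16*s^2 - 3*s + 17)/(s^4 - 6*s^3 - 6*s - 1)

Laplace-transform each side.
The derivative rules (L{y''} = s^2 Y - s·y(0) - y'(0) and L{y'} = sY - y(0), with y(0) = -3, y'(0) = -2) turn the left side into (s^2 - 6*s - 1)Y - (-3*s + 16).
The right side is L{sin(t)} = 1/(s^2 + 1).
So (s^2 - 6*s - 1)Y = 1/(s^2 + 1) + (-3*s + 16).
Divide through and combine into a single rational function.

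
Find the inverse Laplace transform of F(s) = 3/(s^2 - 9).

Since L{sinh(3t)} = 3/(s^2 - 9), the inverse is sinh(3*t).

sinh(3*t)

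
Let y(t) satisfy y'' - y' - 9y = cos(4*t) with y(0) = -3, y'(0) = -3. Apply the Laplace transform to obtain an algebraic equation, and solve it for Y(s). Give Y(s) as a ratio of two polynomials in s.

Y(s) = (-3*s^3 - 47*s)/(s^4 - s^3 + 7*s^2 - 16*s - 144)

Take the Laplace transform of both sides.
Using L{y''} = s^2 Y - s·y(0) - y'(0) and L{y'} = sY - y(0), with y(0) = -3, y'(0) = -3, the left side becomes (s^2 - s - 9)Y - (-3*s).
The right side is L{cos(4*t)} = s/(s^2 + 16).
So (s^2 - s - 9)Y = s/(s^2 + 16) + (-3*s).
Solve for Y(s) and write it as one ratio of polynomials.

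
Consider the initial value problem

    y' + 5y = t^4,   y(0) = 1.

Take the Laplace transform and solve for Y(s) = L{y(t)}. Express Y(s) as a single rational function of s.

Apply the Laplace transform to the equation.
Using L{y'} = sY - y(0) = sY - 1, the left side becomes (s + 5)Y - (1).
The right side is L{t^4} = 24/s^5.
So (s + 5)Y = 24/s^5 + (1).
Divide through and combine into a single rational function.

Y(s) = (s^5 + 24)/(s^6 + 5*s^5)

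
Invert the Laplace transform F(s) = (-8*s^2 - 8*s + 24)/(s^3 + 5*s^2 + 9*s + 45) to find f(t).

Factor the denominator: s^3 + 5*s^2 + 9*s + 45 = (s + 5)*(s^2 + 9).
Partial fraction decomposition gives [-4/(s + 5)] + [-4*s/(s^2 + 9)] + [12/(s^2 + 9)].
Invert each term: -4/(s + 5) ↔ -4e^(-5t); -4·s/(s^2 + 9) ↔ -4cos(3t); 4·3/(s^2 + 9) ↔ 4sin(3t).

f(t) = 4*sin(3*t) - 4*cos(3*t) - 4*exp(-5*t)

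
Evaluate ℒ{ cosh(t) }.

s/(s^2 - 1)

L{cosh(t)} = s/(s^2 - 1).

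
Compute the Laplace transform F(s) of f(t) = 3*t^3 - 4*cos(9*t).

F(s) = -4*s/(s^2 + 81) + 18/s^4

By linearity of the Laplace transform, transform each term separately.
(3)·[L{t^3} = 3!/s^4 = 6/s^4]; (-4)·[L{cos(9t)} = s/(s^2 + 81)].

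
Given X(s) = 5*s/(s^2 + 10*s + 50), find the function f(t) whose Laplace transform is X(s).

Complete the square in the denominator: s^2 + 10*s + 50 = (s + 5)^2 + 5^2.
Split the numerator to match: 5*s = 5·(s + 5) - 5·5.
Invert each term: 5·(s + 5)/((s + 5)^2 + 25) ↔ 5e^(-5t)cos(5t); -5·5/((s + 5)^2 + 25) ↔ -5e^(-5t)sin(5t).

f(t) = -5*exp(-5*t)*sin(5*t) + 5*exp(-5*t)*cos(5*t)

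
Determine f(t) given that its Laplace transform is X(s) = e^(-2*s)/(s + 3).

The factor e^(-2s) signals a time shift by c = 2 (second shifting theorem).
L{e^(-3t)} = 1/(s + 3), so L^-1{1/(s + 3)} = e^(-3*t).
Hence the inverse is u(t - 2) times that function evaluated at t - 2.

f(t) = Heaviside(t - 2)*(exp(-3*t + 6))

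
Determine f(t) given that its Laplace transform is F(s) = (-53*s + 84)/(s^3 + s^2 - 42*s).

Factor the denominator: s^3 + s^2 - 42*s = s*(s - 6)*(s + 7).
Partial fraction decomposition gives [-3/(s - 6)] + [-2/s] + [5/(s + 7)].
Invert each term: -3/(s - 6) ↔ -3e^(6t); -2/(s - 0) ↔ -2e^(0t); 5/(s + 7) ↔ 5e^(-7t).

f(t) = -3*exp(6*t) - 2 + 5*exp(-7*t)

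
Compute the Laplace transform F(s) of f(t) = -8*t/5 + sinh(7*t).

The transform is linear, so treat each term independently.
L{sinh(7t)} = 7/(s^2 - 49); (-8/5)·[L{t} = 1!/s^2 = 1/s^2].

F(s) = 7/(s^2 - 49) - 8/(5*s^2)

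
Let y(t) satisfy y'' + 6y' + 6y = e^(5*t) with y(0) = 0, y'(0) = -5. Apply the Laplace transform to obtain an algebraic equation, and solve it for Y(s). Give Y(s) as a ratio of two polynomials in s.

Y(s) = (-5*s + 26)/(s^3 + s^2 - 24*s - 30)

Apply the Laplace transform to the equation.
Using L{y''} = s^2 Y - s·y(0) - y'(0) and L{y'} = sY - y(0), with y(0) = 0, y'(0) = -5, the left side becomes (s^2 + 6*s + 6)Y - (-5).
The right side is L{e^(5*t)} = 1/(s - 5).
So (s^2 + 6*s + 6)Y = 1/(s - 5) + (-5).
Divide through and combine into a single rational function.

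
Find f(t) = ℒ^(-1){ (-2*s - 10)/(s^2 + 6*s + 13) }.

f(t) = -2*exp(-3*t)*sin(2*t) - 2*exp(-3*t)*cos(2*t)

Complete the square in the denominator: s^2 + 6*s + 13 = (s + 3)^2 + 2^2.
Split the numerator to match: -2*s - 10 = -2·(s + 3) - 2·2.
Invert each term: -2·(s + 3)/((s + 3)^2 + 4) ↔ -2e^(-3t)cos(2t); -2·2/((s + 3)^2 + 4) ↔ -2e^(-3t)sin(2t).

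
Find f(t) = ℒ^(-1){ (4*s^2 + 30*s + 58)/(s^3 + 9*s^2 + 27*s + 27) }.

Factor the denominator: s^3 + 9*s^2 + 27*s + 27 = (s + 3)^3.
Partial fraction decomposition gives [4/(s + 3)] + [6/(s + 3)^2] + [4/(s + 3)^3].
Invert each term: 4/(s + 3) ↔ 4e^(-3t); 6/(s + 3)^2 ↔ 6t·e^(-3t); 4/(s + 3)^3 ↔ (2)t^2·e^(-3t).

f(t) = 2*t^2*exp(-3*t) + 6*t*exp(-3*t) + 4*exp(-3*t)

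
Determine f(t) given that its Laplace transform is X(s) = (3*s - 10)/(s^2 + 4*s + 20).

Complete the square in the denominator: s^2 + 4*s + 20 = (s + 2)^2 + 4^2.
Split the numerator to match: 3*s - 10 = 3·(s + 2) - 4·4.
Invert each term: 3·(s + 2)/((s + 2)^2 + 16) ↔ 3e^(-2t)cos(4t); -4·4/((s + 2)^2 + 16) ↔ -4e^(-2t)sin(4t).

f(t) = -4*exp(-2*t)*sin(4*t) + 3*exp(-2*t)*cos(4*t)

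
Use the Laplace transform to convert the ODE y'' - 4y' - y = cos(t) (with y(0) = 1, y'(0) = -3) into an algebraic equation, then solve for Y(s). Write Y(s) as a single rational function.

Laplace-transform each side.
With L{y''} = s^2 Y - s·y(0) - y'(0) and L{y'} = sY - y(0), with y(0) = 1, y'(0) = -3: the LHS transforms to (s^2 - 4*s - 1)Y - (s - 7).
The right side is L{cos(t)} = s/(s^2 + 1).
So (s^2 - 4*s - 1)Y = s/(s^2 + 1) + (s - 7).
Solve for Y(s) and write it as one ratio of polynomials.

Y(s) = (s^3 - 7*s^2 + 2*s - 7)/(s^4 - 4*s^3 - 4*s - 1)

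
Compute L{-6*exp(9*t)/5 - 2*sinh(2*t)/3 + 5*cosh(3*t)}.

5*s/(s^2 - 9) - 4/(3*(s^2 - 4)) - 6/(5*(s - 9))

Apply the Laplace transform termwise.
(-2/3)·[L{sinh(2t)} = 2/(s^2 - 4)]; (-6/5)·[L{e^(9t)} = 1/(s - 9)]; (5)·[L{cosh(3t)} = s/(s^2 - 9)].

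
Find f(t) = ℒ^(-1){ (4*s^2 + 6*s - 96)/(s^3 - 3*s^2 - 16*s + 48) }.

Factor the denominator: s^3 - 3*s^2 - 16*s + 48 = (s - 4)*(s - 3)*(s + 4).
Partial fraction decomposition gives [-1/(s + 4)] + [-1/(s - 4)] + [6/(s - 3)].
Invert each term: -1/(s + 4) ↔ -e^(-4t); -1/(s - 4) ↔ -e^(4t); 6/(s - 3) ↔ 6e^(3t).

f(t) = -exp(4*t) + 6*exp(3*t) - exp(-4*t)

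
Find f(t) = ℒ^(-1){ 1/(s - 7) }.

f(t) = exp(7*t)

Since L{e^(7t)} = 1/(s - 7), the inverse is e^(7*t).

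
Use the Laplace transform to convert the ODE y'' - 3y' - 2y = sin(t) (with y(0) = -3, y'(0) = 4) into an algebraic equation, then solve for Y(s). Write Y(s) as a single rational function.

Transform both sides with L{·}.
Using L{y''} = s^2 Y - s·y(0) - y'(0) and L{y'} = sY - y(0), with y(0) = -3, y'(0) = 4, the left side becomes (s^2 - 3*s - 2)Y - (-3*s + 13).
The right side is L{sin(t)} = 1/(s^2 + 1).
So (s^2 - 3*s - 2)Y = 1/(s^2 + 1) + (-3*s + 13).
Divide through and combine into a single rational function.

Y(s) = (-3*s^3 + 13*s^2 - 3*s + 14)/(s^4 - 3*s^3 - s^2 - 3*s - 2)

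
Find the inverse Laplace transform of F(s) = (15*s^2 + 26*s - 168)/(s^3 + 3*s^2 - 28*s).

4*exp(4*t) + 6 + 5*exp(-7*t)

Factor the denominator: s^3 + 3*s^2 - 28*s = s*(s - 4)*(s + 7).
Partial fraction decomposition gives [5/(s + 7)] + [4/(s - 4)] + [6/s].
Invert each term: 5/(s + 7) ↔ 5e^(-7t); 4/(s - 4) ↔ 4e^(4t); 6/(s - 0) ↔ 6e^(0t).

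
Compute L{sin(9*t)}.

9/(s^2 + 81)

L{sin(9t)} = 9/(s^2 + 81).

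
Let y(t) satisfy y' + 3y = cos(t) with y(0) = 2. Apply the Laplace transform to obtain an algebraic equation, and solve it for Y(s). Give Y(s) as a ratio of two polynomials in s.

Laplace-transform each side.
Using L{y'} = sY - y(0) = sY - 2, the left side becomes (s + 3)Y - (2).
The right side is L{cos(t)} = s/(s^2 + 1).
So (s + 3)Y = s/(s^2 + 1) + (2).
Divide through and combine into a single rational function.

Y(s) = (2*s^2 + s + 2)/(s^3 + 3*s^2 + s + 3)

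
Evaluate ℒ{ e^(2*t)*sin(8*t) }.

L{sin(8t)} = 8/(s^2 + 64).
By the first shifting theorem, multiplying by e^(2t) replaces s with s - 2.

8/((s - 2)^2 + 64)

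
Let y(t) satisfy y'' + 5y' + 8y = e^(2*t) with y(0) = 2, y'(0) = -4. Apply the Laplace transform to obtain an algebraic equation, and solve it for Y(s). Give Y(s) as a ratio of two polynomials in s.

Take the Laplace transform of both sides.
Using L{y''} = s^2 Y - s·y(0) - y'(0) and L{y'} = sY - y(0), with y(0) = 2, y'(0) = -4, the left side becomes (s^2 + 5*s + 8)Y - (2*s + 6).
The right side is L{e^(2*t)} = 1/(s - 2).
So (s^2 + 5*s + 8)Y = 1/(s - 2) + (2*s + 6).
Divide through and combine into a single rational function.

Y(s) = (2*s^2 + 2*s - 11)/(s^3 + 3*s^2 - 2*s - 16)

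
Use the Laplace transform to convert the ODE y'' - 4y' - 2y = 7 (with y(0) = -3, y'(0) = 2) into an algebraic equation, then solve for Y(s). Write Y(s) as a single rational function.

Y(s) = (-3*s^2 + 14*s + 7)/(s^3 - 4*s^2 - 2*s)

Transform both sides with L{·}.
Using L{y''} = s^2 Y - s·y(0) - y'(0) and L{y'} = sY - y(0), with y(0) = -3, y'(0) = 2, the left side becomes (s^2 - 4*s - 2)Y - (-3*s + 14).
The right side is L{7} = 7/s.
So (s^2 - 4*s - 2)Y = 7/s + (-3*s + 14).
Isolate Y and clear denominators.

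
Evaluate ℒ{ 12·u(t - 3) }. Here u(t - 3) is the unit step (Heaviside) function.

12*exp(-3*s)/s

By the second shifting theorem, L{u(t - c)·g(t - c)} = e^(-cs)·G(s) with c = 3 and G(s) = L{g(t)}.
L{12} = 12/s.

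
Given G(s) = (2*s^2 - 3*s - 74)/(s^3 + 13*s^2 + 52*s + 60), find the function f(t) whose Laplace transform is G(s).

f(t) = -5*exp(-2*t) + 3*exp(-5*t) + 4*exp(-6*t)

Factor the denominator: s^3 + 13*s^2 + 52*s + 60 = (s + 2)*(s + 5)*(s + 6).
Partial fraction decomposition gives [4/(s + 6)] + [3/(s + 5)] + [-5/(s + 2)].
Invert each term: 4/(s + 6) ↔ 4e^(-6t); 3/(s + 5) ↔ 3e^(-5t); -5/(s + 2) ↔ -5e^(-2t).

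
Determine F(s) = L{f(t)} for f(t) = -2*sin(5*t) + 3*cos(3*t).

F(s) = 3*s/(s^2 + 9) - 10/(s^2 + 25)

Apply the Laplace transform termwise.
(3)·[L{cos(3t)} = s/(s^2 + 9)]; (-2)·[L{sin(5t)} = 5/(s^2 + 25)].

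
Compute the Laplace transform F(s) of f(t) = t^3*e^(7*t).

L{t^3} = 3!/s^4 = 6/s^4.
By the first shifting theorem, multiplying by e^(7t) replaces s with s - 7.

F(s) = 6/(s - 7)^4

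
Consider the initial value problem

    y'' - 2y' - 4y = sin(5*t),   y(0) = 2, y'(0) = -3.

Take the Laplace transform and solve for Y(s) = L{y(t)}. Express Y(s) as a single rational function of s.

Transform both sides with L{·}.
The derivative rules (L{y''} = s^2 Y - s·y(0) - y'(0) and L{y'} = sY - y(0), with y(0) = 2, y'(0) = -3) turn the left side into (s^2 - 2*s - 4)Y - (2*s - 7).
The right side is L{sin(5*t)} = 5/(s^2 + 25).
So (s^2 - 2*s - 4)Y = 5/(s^2 + 25) + (2*s - 7).
Isolate Y and clear denominators.

Y(s) = (2*s^3 - 7*s^2 + 50*s - 170)/(s^4 - 2*s^3 + 21*s^2 - 50*s - 100)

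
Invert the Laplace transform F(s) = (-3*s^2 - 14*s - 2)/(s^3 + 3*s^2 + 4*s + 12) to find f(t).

f(t) = -sin(2*t) - 4*cos(2*t) + exp(-3*t)

Factor the denominator: s^3 + 3*s^2 + 4*s + 12 = (s + 3)*(s^2 + 4).
Partial fraction decomposition gives [1/(s + 3)] + [-4*s/(s^2 + 4)] + [-2/(s^2 + 4)].
Invert each term: 1/(s + 3) ↔ e^(-3t); -4·s/(s^2 + 4) ↔ -4cos(2t); -1·2/(s^2 + 4) ↔ -sin(2t).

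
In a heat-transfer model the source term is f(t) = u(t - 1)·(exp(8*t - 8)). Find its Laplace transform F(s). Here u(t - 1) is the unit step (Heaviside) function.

By the second shifting theorem, L{u(t - c)·g(t - c)} = e^(-cs)·G(s) with c = 1 and G(s) = L{g(t)}.
L{e^(8t)} = 1/(s - 8).

F(s) = exp(-s)/(s - 8)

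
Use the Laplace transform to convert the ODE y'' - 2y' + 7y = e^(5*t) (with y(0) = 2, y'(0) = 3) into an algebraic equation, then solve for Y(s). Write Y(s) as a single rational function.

Y(s) = (2*s^2 - 11*s + 6)/(s^3 - 7*s^2 + 17*s - 35)

Transform both sides with L{·}.
With L{y''} = s^2 Y - s·y(0) - y'(0) and L{y'} = sY - y(0), with y(0) = 2, y'(0) = 3: the LHS transforms to (s^2 - 2*s + 7)Y - (2*s - 1).
The right side is L{e^(5*t)} = 1/(s - 5).
So (s^2 - 2*s + 7)Y = 1/(s - 5) + (2*s - 1).
Solve for Y(s) and write it as one ratio of polynomials.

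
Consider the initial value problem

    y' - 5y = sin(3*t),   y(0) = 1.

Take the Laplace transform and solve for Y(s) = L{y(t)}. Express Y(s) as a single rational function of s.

Take the Laplace transform of both sides.
Using L{y'} = sY - y(0) = sY - 1, the left side becomes (s - 5)Y - (1).
The right side is L{sin(3*t)} = 3/(s^2 + 9).
So (s - 5)Y = 3/(s^2 + 9) + (1).
Solve for Y(s) and write it as one ratio of polynomials.

Y(s) = (s^2 + 12)/(s^3 - 5*s^2 + 9*s - 45)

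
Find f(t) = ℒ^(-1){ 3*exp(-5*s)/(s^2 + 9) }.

The factor e^(-5s) signals a time shift by c = 5 (second shifting theorem).
L{sin(3t)} = 3/(s^2 + 9), so L^-1{3/(s^2 + 9)} = sin(3*t).
Hence the inverse is u(t - 5) times that function evaluated at t - 5.

f(t) = Heaviside(t - 5)*(sin(3*t - 15))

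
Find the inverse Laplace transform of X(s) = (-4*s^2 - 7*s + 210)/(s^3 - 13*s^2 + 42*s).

Factor the denominator: s^3 - 13*s^2 + 42*s = s*(s - 7)*(s - 6).
Partial fraction decomposition gives [-4/(s - 6)] + [-5/(s - 7)] + [5/s].
Invert each term: -4/(s - 6) ↔ -4e^(6t); -5/(s - 7) ↔ -5e^(7t); 5/(s - 0) ↔ 5e^(0t).

-5*exp(7*t) - 4*exp(6*t) + 5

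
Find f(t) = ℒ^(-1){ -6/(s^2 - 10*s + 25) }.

Rewrite the denominator: s^2 - 10*s + 25 = (s - 5)^2.
The form in (s - 5) signals a first-shifting-theorem factor e^(5t).
Since L{t} = 1!/s^2 = 1/s^2, the inverse is t*e^(5*t), scaled by -6.

f(t) = -6*t*exp(5*t)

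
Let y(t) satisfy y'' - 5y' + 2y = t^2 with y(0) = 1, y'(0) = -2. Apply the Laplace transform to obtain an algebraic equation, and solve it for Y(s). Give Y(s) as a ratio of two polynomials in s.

Apply the Laplace transform to the equation.
Using L{y''} = s^2 Y - s·y(0) - y'(0) and L{y'} = sY - y(0), with y(0) = 1, y'(0) = -2, the left side becomes (s^2 - 5*s + 2)Y - (s - 7).
The right side is L{t^2} = 2/s^3.
So (s^2 - 5*s + 2)Y = 2/s^3 + (s - 7).
Isolate Y and clear denominators.

Y(s) = (s^4 - 7*s^3 + 2)/(s^5 - 5*s^4 + 2*s^3)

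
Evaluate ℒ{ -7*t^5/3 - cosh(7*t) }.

By linearity of the Laplace transform, transform each term separately.
(-1)·[L{cosh(7t)} = s/(s^2 - 49)]; (-7/3)·[L{t^5} = 5!/s^6 = 120/s^6].

-s/(s^2 - 49) - 280/s^6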